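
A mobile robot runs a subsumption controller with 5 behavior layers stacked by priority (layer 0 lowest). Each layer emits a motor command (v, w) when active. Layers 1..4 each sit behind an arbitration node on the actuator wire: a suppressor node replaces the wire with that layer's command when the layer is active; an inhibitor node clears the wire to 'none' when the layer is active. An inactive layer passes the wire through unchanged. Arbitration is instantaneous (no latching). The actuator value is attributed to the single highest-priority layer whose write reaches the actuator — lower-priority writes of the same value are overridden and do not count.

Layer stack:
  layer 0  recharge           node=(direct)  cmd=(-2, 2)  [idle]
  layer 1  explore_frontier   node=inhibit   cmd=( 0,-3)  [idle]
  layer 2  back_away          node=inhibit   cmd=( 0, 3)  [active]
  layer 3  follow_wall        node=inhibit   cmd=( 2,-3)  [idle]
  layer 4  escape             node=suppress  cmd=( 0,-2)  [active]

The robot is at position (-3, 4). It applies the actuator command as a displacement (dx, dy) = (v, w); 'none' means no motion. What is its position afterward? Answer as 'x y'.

-3 2

L0 recharge: idle → wire = none
L1 explore_frontier: idle → wire stays none
L2 back_away: active, inhibitor → wire = none
L3 follow_wall: idle → wire stays none
L4 escape: active, suppressor → wire = (0, -2)
actuator = (0, -2)
position: (-3, 4) + (0, -2) = (-3, 2)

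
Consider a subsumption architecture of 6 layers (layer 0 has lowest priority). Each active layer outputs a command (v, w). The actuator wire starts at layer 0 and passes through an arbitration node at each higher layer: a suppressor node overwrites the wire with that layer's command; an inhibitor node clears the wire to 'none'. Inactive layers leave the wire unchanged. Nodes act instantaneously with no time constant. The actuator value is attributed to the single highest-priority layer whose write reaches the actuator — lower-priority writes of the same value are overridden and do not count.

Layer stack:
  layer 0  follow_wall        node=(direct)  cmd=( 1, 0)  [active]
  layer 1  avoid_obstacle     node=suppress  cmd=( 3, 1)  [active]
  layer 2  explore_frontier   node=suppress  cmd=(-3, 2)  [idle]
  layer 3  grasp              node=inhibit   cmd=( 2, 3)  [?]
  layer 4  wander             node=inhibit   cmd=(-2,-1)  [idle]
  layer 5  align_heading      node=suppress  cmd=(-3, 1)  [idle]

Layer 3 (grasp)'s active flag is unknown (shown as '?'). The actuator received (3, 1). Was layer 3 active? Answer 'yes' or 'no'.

If layer 3 is active=yes:
  actuator would be none
If layer 3 is active=no:
  actuator would be (3, 1)
Observed (3, 1), so layer 3 was idle.

no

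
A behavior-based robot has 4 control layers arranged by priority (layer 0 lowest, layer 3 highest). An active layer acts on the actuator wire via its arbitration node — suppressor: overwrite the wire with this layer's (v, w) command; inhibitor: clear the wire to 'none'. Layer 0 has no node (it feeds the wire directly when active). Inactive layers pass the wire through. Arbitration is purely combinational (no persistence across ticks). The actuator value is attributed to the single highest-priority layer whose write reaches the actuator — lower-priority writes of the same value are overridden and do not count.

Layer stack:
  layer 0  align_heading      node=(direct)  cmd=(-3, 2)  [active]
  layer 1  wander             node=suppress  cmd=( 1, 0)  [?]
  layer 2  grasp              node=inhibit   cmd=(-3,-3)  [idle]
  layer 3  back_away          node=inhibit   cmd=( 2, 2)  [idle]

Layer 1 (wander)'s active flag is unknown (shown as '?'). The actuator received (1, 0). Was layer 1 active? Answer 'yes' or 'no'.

yes

If layer 1 is active=yes:
  actuator would be (1, 0)
If layer 1 is active=no:
  actuator would be (-3, 2)
Observed (1, 0), so layer 1 was active.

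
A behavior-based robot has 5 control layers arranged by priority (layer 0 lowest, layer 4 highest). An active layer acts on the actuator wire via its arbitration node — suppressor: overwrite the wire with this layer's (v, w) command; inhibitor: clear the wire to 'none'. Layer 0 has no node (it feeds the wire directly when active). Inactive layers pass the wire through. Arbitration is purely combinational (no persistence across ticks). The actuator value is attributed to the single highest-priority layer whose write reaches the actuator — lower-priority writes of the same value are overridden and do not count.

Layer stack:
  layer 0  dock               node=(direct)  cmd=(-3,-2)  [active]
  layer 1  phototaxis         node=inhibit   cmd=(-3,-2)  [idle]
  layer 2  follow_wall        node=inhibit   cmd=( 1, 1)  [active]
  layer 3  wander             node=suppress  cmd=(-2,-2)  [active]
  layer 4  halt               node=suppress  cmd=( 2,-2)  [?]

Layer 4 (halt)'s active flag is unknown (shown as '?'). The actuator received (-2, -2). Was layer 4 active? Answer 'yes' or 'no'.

If layer 4 is active=yes:
  actuator would be (2, -2)
If layer 4 is active=no:
  actuator would be (-2, -2)
Observed (-2, -2), so layer 4 was idle.

no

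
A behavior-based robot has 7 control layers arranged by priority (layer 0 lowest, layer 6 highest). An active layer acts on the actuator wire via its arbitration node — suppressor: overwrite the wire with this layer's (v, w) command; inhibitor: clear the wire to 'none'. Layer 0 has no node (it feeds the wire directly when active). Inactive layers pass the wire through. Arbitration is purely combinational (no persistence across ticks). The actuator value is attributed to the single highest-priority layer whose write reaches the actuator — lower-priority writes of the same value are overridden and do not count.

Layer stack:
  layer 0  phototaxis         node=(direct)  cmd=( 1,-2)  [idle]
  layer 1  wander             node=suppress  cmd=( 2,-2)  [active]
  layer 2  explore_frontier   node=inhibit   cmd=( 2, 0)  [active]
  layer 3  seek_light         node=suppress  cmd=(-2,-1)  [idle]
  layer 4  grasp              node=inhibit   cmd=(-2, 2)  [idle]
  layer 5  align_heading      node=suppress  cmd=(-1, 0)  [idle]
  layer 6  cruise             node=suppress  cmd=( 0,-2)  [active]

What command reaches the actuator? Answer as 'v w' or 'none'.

0 -2

layer 0 (phototaxis) idle — none
layer 1 (wander) active — suppresses: (2, -2)
layer 2 (explore_frontier) active — inhibits: none
layer 3 (seek_light) idle — unchanged: none
layer 4 (grasp) idle — unchanged: none
layer 5 (align_heading) idle — unchanged: none
layer 6 (cruise) active — suppresses: (0, -2)
→ actuator (0, -2)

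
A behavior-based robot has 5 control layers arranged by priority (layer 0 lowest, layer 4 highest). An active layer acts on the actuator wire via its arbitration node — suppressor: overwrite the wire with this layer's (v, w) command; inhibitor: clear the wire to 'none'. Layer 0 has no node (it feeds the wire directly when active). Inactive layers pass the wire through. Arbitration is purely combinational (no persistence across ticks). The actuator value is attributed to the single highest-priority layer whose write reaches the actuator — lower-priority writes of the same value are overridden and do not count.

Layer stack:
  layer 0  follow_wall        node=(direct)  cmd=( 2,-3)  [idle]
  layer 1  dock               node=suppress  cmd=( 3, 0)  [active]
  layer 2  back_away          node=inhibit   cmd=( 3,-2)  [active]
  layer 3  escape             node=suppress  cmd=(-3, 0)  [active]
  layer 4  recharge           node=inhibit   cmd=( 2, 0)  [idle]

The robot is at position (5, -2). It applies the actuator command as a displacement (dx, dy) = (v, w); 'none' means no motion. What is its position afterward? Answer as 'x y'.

2 -2

L0 follow_wall: idle → wire = none
L1 dock: active, suppressor → wire = (3, 0)
L2 back_away: active, inhibitor → wire = none
L3 escape: active, suppressor → wire = (-3, 0)
L4 recharge: idle → wire stays (-3, 0)
actuator = (-3, 0)
position: (5, -2) + (-3, 0) = (2, -2)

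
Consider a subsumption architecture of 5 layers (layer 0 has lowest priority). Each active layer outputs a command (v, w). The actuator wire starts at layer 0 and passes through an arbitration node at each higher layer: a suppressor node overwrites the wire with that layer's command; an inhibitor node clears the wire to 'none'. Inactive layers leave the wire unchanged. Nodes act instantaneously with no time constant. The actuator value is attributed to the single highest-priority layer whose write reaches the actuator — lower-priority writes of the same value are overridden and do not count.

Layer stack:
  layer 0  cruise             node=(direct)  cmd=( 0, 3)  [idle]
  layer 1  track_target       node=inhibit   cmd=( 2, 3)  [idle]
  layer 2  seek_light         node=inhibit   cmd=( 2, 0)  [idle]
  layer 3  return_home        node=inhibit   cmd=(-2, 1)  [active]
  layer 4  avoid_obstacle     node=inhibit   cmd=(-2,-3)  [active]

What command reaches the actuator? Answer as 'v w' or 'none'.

none

layer 0 (cruise) idle — none
layer 1 (track_target) idle — unchanged: none
layer 2 (seek_light) idle — unchanged: none
layer 3 (return_home) active — inhibits: none
layer 4 (avoid_obstacle) active — inhibits: none
→ actuator none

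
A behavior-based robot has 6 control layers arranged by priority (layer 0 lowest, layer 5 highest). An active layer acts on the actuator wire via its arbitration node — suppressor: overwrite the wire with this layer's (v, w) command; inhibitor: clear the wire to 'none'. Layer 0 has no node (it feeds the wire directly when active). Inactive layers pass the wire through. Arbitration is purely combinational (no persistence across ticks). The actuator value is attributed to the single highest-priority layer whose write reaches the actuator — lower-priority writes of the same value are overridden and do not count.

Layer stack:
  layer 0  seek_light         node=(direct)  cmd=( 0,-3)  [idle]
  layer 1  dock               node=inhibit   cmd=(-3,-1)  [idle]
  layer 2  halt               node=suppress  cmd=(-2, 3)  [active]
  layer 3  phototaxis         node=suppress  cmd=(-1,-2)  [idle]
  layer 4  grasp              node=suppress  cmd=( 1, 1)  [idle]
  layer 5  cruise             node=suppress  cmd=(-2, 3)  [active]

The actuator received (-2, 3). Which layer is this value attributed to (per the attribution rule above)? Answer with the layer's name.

[0] seek_light off; wire := none
[1] dock off; pass none
[2] halt on (suppress); wire := (-2, 3)
[3] phototaxis off; pass (-2, 3)
[4] grasp off; pass (-2, 3)
[5] cruise on (suppress); wire := (-2, 3)
output (-2, 3)
last writer: layer 5 = cruise

cruise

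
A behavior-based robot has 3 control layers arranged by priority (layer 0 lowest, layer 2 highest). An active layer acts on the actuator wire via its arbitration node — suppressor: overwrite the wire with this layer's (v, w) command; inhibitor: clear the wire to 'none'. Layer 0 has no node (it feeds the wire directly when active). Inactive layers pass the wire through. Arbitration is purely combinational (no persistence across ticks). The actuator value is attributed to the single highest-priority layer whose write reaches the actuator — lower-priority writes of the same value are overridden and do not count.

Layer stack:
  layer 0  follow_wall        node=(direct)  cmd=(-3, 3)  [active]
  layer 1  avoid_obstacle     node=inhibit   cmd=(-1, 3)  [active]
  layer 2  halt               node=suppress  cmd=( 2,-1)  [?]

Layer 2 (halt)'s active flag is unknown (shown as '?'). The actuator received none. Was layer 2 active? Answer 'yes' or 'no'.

If layer 2 is active=yes:
  actuator would be (2, -1)
If layer 2 is active=no:
  actuator would be none
Observed none, so layer 2 was idle.

no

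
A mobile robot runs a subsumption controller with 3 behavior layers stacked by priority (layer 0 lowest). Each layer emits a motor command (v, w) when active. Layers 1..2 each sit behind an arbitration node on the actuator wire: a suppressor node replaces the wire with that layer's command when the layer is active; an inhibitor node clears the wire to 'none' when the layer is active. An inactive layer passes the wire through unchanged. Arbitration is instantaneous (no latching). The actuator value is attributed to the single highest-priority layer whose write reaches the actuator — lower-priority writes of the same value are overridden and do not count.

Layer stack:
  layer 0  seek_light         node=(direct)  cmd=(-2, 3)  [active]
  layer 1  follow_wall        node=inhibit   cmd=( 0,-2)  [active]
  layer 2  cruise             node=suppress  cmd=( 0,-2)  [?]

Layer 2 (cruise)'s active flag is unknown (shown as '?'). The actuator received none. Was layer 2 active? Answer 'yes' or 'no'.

If layer 2 is active=yes:
  actuator would be (0, -2)
If layer 2 is active=no:
  actuator would be none
Observed none, so layer 2 was idle.

no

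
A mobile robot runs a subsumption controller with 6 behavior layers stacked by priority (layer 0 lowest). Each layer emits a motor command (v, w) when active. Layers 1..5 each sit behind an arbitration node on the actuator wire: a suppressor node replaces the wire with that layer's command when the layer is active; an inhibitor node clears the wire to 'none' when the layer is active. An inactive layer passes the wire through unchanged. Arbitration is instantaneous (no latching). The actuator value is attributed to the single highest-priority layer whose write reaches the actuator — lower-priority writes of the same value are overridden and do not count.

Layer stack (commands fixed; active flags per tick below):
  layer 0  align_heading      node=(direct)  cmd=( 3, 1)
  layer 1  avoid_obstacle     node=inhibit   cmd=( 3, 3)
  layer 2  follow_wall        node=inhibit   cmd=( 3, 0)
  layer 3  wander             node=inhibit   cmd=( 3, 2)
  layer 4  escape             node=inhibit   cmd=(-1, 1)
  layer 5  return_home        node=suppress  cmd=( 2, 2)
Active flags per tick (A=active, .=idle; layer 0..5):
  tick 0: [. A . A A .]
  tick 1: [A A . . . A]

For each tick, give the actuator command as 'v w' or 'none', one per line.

tick 0:
  L0 align_heading: idle → wire = none
  L1 avoid_obstacle: active, inhibitor → wire = none
  L2 follow_wall: idle → wire stays none
  L3 wander: active, inhibitor → wire = none
  L4 escape: active, inhibitor → wire = none
  L5 return_home: idle → wire stays none
  actuator = none
tick 1:
  L0 align_heading: active, feeds wire = (3, 1)
  L1 avoid_obstacle: active, inhibitor → wire = none
  L2 follow_wall: idle → wire stays none
  L3 wander: idle → wire stays none
  L4 escape: idle → wire stays none
  L5 return_home: active, suppressor → wire = (2, 2)
  actuator = (2, 2)

none
2 2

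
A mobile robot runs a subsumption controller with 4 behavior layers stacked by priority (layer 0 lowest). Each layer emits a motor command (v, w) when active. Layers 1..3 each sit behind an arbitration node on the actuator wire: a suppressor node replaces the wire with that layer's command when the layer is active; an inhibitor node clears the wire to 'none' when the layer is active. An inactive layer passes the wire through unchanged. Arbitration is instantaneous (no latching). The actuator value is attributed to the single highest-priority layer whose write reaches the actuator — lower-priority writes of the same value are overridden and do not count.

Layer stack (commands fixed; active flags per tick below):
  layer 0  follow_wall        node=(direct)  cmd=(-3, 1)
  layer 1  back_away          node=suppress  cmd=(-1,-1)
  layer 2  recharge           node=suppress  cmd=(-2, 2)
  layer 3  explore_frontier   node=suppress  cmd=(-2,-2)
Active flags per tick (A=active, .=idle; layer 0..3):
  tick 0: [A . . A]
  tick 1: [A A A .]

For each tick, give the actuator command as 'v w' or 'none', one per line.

tick 0:
  layer 0 (follow_wall) active — direct: (-3, 1)
  layer 1 (back_away) idle — unchanged: (-3, 1)
  layer 2 (recharge) idle — unchanged: (-3, 1)
  layer 3 (explore_frontier) active — suppresses: (-2, -2)
  → actuator (-2, -2)
tick 1:
  layer 0 (follow_wall) active — direct: (-3, 1)
  layer 1 (back_away) active — suppresses: (-1, -1)
  layer 2 (recharge) active — suppresses: (-2, 2)
  layer 3 (explore_frontier) idle — unchanged: (-2, 2)
  → actuator (-2, 2)

-2 -2
-2 2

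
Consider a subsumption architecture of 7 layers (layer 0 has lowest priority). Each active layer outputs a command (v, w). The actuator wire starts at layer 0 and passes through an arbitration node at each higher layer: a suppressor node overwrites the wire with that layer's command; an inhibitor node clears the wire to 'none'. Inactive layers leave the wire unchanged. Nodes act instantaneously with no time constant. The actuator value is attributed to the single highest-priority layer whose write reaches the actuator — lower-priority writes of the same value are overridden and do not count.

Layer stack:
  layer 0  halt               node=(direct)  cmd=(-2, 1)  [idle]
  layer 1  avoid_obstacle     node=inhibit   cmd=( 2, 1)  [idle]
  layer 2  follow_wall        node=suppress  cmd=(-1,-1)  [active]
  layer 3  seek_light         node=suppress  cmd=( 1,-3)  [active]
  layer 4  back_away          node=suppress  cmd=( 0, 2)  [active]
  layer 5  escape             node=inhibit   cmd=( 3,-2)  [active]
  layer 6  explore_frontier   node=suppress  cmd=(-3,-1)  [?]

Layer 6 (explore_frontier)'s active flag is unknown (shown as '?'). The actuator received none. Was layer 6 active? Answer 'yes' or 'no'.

If layer 6 is active=yes:
  actuator would be (-3, -1)
If layer 6 is active=no:
  actuator would be none
Observed none, so layer 6 was idle.

no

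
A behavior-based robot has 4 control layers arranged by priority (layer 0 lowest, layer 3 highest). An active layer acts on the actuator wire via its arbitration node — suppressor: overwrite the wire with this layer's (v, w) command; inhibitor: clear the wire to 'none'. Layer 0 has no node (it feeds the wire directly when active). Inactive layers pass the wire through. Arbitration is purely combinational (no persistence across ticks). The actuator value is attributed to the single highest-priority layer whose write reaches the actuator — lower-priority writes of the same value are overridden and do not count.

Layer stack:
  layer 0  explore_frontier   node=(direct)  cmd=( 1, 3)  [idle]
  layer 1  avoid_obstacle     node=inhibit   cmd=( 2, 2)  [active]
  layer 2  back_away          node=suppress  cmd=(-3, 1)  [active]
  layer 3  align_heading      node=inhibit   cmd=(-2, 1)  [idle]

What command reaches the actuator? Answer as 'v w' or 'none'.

-3 1

L0 explore_frontier: idle → wire = none
L1 avoid_obstacle: active, inhibitor → wire = none
L2 back_away: active, suppressor → wire = (-3, 1)
L3 align_heading: idle → wire stays (-3, 1)
actuator = (-3, 1)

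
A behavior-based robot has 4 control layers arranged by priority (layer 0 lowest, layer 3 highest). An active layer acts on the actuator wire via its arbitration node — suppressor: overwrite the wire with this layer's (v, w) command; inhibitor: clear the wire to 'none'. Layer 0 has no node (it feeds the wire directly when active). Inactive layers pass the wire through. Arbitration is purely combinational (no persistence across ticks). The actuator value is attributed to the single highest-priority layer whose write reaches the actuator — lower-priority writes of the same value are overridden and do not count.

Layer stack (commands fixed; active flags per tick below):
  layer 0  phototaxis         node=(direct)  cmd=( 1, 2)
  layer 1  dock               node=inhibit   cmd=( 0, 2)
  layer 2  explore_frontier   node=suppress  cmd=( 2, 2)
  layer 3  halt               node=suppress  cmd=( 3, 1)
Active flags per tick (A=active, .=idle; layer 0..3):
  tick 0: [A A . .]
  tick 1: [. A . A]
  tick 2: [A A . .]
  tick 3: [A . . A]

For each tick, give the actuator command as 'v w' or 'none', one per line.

tick 0:
  [0] phototaxis on; wire := (1, 2)
  [1] dock on (inhibit); wire := none
  [2] explore_frontier off; pass none
  [3] halt off; pass none
  output none
tick 1:
  [0] phototaxis off; wire := none
  [1] dock on (inhibit); wire := none
  [2] explore_frontier off; pass none
  [3] halt on (suppress); wire := (3, 1)
  output (3, 1)
tick 2:
  [0] phototaxis on; wire := (1, 2)
  [1] dock on (inhibit); wire := none
  [2] explore_frontier off; pass none
  [3] halt off; pass none
  output none
tick 3:
  [0] phototaxis on; wire := (1, 2)
  [1] dock off; pass (1, 2)
  [2] explore_frontier off; pass (1, 2)
  [3] halt on (suppress); wire := (3, 1)
  output (3, 1)

none
3 1
none
3 1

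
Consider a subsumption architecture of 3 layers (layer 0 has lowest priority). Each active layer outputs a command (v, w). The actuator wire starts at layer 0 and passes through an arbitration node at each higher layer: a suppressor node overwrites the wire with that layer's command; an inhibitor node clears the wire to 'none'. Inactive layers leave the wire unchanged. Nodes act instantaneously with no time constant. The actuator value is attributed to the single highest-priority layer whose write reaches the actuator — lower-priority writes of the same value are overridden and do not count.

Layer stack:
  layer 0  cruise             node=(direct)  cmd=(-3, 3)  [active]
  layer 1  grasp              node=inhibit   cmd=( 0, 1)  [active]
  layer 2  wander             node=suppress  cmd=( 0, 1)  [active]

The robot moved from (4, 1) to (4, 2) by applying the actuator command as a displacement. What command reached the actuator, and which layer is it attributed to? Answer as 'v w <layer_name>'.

displacement = (4, 2) − (4, 1) = (0, 1)
L0 cruise: active, feeds wire = (-3, 3)
L1 grasp: active, inhibitor → wire = none
L2 wander: active, suppressor → wire = (0, 1)
actuator = (0, 1) — from layer 2 (wander)

0 1 wander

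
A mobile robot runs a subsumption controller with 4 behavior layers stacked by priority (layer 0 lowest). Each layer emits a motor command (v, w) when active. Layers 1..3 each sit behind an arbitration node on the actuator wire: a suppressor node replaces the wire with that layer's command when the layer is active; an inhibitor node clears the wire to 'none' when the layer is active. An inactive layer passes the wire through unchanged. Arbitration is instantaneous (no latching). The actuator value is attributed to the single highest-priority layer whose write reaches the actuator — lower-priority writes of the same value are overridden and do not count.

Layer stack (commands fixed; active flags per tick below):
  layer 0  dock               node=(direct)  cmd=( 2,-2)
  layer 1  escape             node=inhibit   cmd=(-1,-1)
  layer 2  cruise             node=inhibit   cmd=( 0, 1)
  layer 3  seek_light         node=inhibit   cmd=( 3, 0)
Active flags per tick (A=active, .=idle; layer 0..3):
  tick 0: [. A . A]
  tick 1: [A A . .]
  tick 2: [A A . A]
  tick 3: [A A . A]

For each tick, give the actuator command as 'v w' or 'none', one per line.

tick 0:
  L0 dock: idle → wire = none
  L1 escape: active, inhibitor → wire = none
  L2 cruise: idle → wire stays none
  L3 seek_light: active, inhibitor → wire = none
  actuator = none
tick 1:
  L0 dock: active, feeds wire = (2, -2)
  L1 escape: active, inhibitor → wire = none
  L2 cruise: idle → wire stays none
  L3 seek_light: idle → wire stays none
  actuator = none
tick 2:
  L0 dock: active, feeds wire = (2, -2)
  L1 escape: active, inhibitor → wire = none
  L2 cruise: idle → wire stays none
  L3 seek_light: active, inhibitor → wire = none
  actuator = none
tick 3:
  L0 dock: active, feeds wire = (2, -2)
  L1 escape: active, inhibitor → wire = none
  L2 cruise: idle → wire stays none
  L3 seek_light: active, inhibitor → wire = none
  actuator = none

none
none
none
none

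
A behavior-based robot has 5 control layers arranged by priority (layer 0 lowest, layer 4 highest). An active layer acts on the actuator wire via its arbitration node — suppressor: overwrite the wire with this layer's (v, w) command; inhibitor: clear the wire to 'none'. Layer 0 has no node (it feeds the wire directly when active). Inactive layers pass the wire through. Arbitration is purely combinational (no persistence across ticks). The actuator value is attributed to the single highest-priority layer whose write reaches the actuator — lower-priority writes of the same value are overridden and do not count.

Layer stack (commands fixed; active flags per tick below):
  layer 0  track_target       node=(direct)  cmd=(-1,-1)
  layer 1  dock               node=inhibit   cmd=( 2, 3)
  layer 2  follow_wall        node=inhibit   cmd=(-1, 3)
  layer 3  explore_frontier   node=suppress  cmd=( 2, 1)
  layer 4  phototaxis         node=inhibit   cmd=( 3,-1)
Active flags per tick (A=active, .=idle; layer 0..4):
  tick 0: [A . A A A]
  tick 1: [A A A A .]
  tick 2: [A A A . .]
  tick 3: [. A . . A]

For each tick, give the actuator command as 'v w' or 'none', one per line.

tick 0:
  [0] track_target on; wire := (-1, -1)
  [1] dock off; pass (-1, -1)
  [2] follow_wall on (inhibit); wire := none
  [3] explore_frontier on (suppress); wire := (2, 1)
  [4] phototaxis on (inhibit); wire := none
  output none
tick 1:
  [0] track_target on; wire := (-1, -1)
  [1] dock on (inhibit); wire := none
  [2] follow_wall on (inhibit); wire := none
  [3] explore_frontier on (suppress); wire := (2, 1)
  [4] phototaxis off; pass (2, 1)
  output (2, 1)
tick 2:
  [0] track_target on; wire := (-1, -1)
  [1] dock on (inhibit); wire := none
  [2] follow_wall on (inhibit); wire := none
  [3] explore_frontier off; pass none
  [4] phototaxis off; pass none
  output none
tick 3:
  [0] track_target off; wire := none
  [1] dock on (inhibit); wire := none
  [2] follow_wall off; pass none
  [3] explore_frontier off; pass none
  [4] phototaxis on (inhibit); wire := none
  output none

none
2 1
none
none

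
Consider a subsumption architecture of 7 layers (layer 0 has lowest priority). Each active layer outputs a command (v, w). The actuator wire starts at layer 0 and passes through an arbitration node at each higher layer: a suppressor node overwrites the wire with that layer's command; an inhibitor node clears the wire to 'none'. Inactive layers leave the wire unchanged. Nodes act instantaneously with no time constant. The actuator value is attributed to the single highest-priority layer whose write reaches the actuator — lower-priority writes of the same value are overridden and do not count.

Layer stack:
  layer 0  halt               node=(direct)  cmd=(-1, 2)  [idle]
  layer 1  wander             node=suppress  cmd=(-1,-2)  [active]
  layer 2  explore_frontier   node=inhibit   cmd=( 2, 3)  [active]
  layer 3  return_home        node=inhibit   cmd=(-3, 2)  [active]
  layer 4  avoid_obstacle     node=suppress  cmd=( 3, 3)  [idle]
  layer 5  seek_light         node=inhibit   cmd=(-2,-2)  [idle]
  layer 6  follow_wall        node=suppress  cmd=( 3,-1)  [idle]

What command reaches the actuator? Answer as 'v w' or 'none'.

none

L0 halt: idle → wire = none
L1 wander: active, suppressor → wire = (-1, -2)
L2 explore_frontier: active, inhibitor → wire = none
L3 return_home: active, inhibitor → wire = none
L4 avoid_obstacle: idle → wire stays none
L5 seek_light: idle → wire stays none
L6 follow_wall: idle → wire stays none
actuator = none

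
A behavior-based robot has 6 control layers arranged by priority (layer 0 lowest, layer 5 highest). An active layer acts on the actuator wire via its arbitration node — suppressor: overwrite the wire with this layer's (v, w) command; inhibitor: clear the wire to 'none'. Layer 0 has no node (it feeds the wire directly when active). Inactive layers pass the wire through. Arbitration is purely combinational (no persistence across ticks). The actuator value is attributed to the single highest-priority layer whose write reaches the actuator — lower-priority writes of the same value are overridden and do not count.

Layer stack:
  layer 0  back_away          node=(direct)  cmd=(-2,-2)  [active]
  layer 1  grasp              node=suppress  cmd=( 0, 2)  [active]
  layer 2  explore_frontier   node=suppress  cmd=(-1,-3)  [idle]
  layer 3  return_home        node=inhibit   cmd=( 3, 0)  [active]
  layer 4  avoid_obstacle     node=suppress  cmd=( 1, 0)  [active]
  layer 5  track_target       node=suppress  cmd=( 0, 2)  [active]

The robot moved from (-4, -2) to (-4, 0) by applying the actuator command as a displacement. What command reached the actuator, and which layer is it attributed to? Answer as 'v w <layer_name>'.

0 2 track_target

displacement = (-4, 0) − (-4, -2) = (0, 2)
L0 back_away: active, feeds wire = (-2, -2)
L1 grasp: active, suppressor → wire = (0, 2)
L2 explore_frontier: idle → wire stays (0, 2)
L3 return_home: active, inhibitor → wire = none
L4 avoid_obstacle: active, suppressor → wire = (1, 0)
L5 track_target: active, suppressor → wire = (0, 2)
actuator = (0, 2) — from layer 5 (track_target)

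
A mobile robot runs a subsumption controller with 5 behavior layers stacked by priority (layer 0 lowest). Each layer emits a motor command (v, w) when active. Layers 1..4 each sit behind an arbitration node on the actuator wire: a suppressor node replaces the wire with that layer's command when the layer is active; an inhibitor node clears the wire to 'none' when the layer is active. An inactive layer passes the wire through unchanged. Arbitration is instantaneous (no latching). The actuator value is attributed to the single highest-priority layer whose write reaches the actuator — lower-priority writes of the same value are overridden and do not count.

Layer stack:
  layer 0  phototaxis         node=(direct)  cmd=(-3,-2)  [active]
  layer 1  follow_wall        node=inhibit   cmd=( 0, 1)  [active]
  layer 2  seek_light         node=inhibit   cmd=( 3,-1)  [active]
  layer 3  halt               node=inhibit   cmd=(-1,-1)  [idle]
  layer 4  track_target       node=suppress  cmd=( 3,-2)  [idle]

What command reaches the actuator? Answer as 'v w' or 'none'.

none

L0 phototaxis: active, feeds wire = (-3, -2)
L1 follow_wall: active, inhibitor → wire = none
L2 seek_light: active, inhibitor → wire = none
L3 halt: idle → wire stays none
L4 track_target: idle → wire stays none
actuator = none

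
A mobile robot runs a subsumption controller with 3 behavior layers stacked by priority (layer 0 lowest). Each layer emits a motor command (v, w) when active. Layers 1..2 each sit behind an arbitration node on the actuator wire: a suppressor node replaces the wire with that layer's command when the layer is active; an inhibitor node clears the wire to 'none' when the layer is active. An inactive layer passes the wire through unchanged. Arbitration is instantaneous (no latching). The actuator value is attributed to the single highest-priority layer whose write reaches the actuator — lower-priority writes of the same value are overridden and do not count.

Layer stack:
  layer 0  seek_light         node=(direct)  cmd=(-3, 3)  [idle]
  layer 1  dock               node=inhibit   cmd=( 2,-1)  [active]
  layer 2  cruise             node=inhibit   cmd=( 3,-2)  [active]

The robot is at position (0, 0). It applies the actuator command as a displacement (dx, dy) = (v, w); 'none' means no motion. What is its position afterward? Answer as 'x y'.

L0 seek_light: idle → wire = none
L1 dock: active, inhibitor → wire = none
L2 cruise: active, inhibitor → wire = none
actuator = none
position: (0, 0) + none = (0, 0)

0 0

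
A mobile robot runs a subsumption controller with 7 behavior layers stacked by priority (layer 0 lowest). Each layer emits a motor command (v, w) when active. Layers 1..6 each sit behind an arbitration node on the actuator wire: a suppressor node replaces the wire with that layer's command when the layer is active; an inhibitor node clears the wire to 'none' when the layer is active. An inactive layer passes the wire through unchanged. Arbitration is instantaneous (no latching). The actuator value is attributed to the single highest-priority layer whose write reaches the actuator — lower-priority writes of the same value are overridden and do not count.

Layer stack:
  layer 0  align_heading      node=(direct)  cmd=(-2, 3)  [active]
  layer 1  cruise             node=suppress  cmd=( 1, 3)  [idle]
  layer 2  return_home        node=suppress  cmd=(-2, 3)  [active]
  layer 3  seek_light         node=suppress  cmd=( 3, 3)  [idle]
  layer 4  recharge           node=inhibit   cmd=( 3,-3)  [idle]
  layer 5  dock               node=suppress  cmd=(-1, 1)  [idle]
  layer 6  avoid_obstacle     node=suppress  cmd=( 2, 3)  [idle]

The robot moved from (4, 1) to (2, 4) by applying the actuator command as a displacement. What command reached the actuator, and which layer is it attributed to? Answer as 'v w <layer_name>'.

displacement = (2, 4) − (4, 1) = (-2, 3)
L0 align_heading: active, feeds wire = (-2, 3)
L1 cruise: idle → wire stays (-2, 3)
L2 return_home: active, suppressor → wire = (-2, 3)
L3 seek_light: idle → wire stays (-2, 3)
L4 recharge: idle → wire stays (-2, 3)
L5 dock: idle → wire stays (-2, 3)
L6 avoid_obstacle: idle → wire stays (-2, 3)
actuator = (-2, 3) — from layer 2 (return_home)

-2 3 return_home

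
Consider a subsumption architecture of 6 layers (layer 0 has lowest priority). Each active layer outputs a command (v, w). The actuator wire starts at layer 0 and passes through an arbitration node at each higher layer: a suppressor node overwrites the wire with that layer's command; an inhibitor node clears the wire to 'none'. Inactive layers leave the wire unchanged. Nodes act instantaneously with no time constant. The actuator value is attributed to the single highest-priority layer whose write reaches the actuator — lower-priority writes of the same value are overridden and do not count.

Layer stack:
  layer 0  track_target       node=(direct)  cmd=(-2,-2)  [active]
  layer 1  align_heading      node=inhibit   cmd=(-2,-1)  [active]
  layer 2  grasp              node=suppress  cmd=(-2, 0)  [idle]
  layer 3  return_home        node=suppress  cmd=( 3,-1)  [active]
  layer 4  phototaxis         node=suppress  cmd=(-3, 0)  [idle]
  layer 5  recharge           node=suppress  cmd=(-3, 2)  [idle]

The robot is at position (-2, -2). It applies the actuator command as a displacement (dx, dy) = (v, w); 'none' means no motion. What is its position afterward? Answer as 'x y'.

1 -3

layer 0 (track_target) active — direct: (-2, -2)
layer 1 (align_heading) active — inhibits: none
layer 2 (grasp) idle — unchanged: none
layer 3 (return_home) active — suppresses: (3, -1)
layer 4 (phototaxis) idle — unchanged: (3, -1)
layer 5 (recharge) idle — unchanged: (3, -1)
→ actuator (3, -1)
position: (-2, -2) + (3, -1) = (1, -3)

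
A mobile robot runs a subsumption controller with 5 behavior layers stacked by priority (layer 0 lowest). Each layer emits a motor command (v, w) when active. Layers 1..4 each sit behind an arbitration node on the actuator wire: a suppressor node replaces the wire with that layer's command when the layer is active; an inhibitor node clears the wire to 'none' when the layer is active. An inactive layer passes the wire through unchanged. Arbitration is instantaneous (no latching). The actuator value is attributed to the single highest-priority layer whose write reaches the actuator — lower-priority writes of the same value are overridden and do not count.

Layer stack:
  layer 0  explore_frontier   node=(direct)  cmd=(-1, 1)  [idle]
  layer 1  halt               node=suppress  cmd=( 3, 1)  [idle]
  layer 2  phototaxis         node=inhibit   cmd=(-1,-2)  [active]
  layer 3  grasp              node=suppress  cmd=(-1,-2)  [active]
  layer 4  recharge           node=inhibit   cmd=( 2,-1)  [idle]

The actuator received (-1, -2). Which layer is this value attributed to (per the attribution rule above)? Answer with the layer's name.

grasp

layer 0 (explore_frontier) idle — none
layer 1 (halt) idle — unchanged: none
layer 2 (phototaxis) active — inhibits: none
layer 3 (grasp) active — suppresses: (-1, -2)
layer 4 (recharge) idle — unchanged: (-1, -2)
→ actuator (-1, -2)
last writer: layer 3 = grasp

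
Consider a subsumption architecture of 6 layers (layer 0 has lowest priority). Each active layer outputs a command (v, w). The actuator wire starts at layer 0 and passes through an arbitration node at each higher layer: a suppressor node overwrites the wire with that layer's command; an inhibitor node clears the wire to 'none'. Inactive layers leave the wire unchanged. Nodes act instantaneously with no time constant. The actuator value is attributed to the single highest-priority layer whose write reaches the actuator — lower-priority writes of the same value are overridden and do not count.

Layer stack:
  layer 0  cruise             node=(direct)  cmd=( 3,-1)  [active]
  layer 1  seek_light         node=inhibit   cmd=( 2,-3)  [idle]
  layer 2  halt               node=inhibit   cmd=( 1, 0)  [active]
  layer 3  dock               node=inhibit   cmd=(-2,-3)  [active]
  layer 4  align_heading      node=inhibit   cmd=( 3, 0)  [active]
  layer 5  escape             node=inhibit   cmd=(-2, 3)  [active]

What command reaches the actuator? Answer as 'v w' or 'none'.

none

L0 cruise: active, feeds wire = (3, -1)
L1 seek_light: idle → wire stays (3, -1)
L2 halt: active, inhibitor → wire = none
L3 dock: active, inhibitor → wire = none
L4 align_heading: active, inhibitor → wire = none
L5 escape: active, inhibitor → wire = none
actuator = none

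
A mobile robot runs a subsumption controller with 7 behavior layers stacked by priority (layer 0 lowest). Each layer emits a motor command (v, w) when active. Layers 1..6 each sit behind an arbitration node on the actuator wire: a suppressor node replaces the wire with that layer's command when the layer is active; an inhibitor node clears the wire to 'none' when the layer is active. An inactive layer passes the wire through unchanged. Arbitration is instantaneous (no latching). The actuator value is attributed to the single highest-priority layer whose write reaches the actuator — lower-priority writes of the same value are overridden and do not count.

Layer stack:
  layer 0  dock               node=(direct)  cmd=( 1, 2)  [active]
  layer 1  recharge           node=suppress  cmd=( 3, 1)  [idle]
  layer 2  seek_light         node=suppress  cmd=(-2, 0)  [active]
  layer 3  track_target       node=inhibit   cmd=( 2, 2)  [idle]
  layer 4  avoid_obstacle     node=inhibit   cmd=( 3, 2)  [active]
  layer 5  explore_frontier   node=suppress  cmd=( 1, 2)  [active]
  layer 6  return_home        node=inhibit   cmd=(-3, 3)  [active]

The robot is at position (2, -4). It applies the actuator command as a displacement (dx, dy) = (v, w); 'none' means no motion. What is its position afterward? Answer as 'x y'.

layer 0 (dock) active — direct: (1, 2)
layer 1 (recharge) idle — unchanged: (1, 2)
layer 2 (seek_light) active — suppresses: (-2, 0)
layer 3 (track_target) idle — unchanged: (-2, 0)
layer 4 (avoid_obstacle) active — inhibits: none
layer 5 (explore_frontier) active — suppresses: (1, 2)
layer 6 (return_home) active — inhibits: none
→ actuator none
position: (2, -4) + none = (2, -4)

2 -4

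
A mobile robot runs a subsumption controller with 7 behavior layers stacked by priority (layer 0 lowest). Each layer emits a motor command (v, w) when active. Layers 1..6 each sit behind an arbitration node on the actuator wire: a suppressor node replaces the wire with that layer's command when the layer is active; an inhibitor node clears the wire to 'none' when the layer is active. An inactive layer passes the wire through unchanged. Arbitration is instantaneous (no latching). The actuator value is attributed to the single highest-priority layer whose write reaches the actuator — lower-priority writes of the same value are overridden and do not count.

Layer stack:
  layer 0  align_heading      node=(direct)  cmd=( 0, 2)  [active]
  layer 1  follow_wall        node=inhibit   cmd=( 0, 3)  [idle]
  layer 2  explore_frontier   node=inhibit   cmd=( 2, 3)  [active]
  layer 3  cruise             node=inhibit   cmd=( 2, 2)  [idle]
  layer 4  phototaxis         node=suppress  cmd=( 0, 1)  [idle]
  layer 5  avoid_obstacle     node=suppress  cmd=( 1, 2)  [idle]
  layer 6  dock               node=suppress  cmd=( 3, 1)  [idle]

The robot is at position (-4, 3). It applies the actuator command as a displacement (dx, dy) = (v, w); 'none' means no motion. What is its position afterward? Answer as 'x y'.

[0] align_heading on; wire := (0, 2)
[1] follow_wall off; pass (0, 2)
[2] explore_frontier on (inhibit); wire := none
[3] cruise off; pass none
[4] phototaxis off; pass none
[5] avoid_obstacle off; pass none
[6] dock off; pass none
output none
position: (-4, 3) + none = (-4, 3)

-4 3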